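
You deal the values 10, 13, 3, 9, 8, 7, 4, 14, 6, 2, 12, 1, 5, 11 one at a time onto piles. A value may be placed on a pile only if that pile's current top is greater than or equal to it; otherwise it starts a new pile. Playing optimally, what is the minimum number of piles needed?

4

Place each on the leftmost legal pile:
10 → new pile 1 (tops now [10])
13 → new pile 2 (tops now [10, 13])
3 → pile 1 (tops now [3, 13])
9 → pile 2 (tops now [3, 9])
8 → pile 2 (tops now [3, 8])
7 → pile 2 (tops now [3, 7])
4 → pile 2 (tops now [3, 4])
14 → new pile 3 (tops now [3, 4, 14])
6 → pile 3 (tops now [3, 4, 6])
2 → pile 1 (tops now [2, 4, 6])
12 → new pile 4 (tops now [2, 4, 6, 12])
1 → pile 1 (tops now [1, 4, 6, 12])
5 → pile 3 (tops now [1, 4, 5, 12])
11 → pile 4 (tops now [1, 4, 5, 11])
Four piles.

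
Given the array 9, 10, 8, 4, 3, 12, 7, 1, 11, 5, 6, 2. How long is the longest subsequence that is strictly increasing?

3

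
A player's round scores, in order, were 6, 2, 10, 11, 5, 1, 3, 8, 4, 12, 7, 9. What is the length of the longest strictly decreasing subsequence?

3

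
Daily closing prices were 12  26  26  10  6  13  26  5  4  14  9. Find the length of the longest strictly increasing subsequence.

Track the smallest tail for each achievable length (strict):
12 → extends → [12]
26 → extends → [12, 26]
26 → already a tail → [12, 26]
10 → replaces 12 → [10, 26]
6 → replaces 10 → [6, 26]
13 → replaces 26 → [6, 13]
26 → extends → [6, 13, 26]
5 → replaces 6 → [5, 13, 26]
4 → replaces 5 → [4, 13, 26]
14 → replaces 26 → [4, 13, 14]
9 → replaces 13 → [4, 9, 14]
Three tails, so the longest strictly increasing subsequence has length 3 (e.g. 12, 13, 26).

3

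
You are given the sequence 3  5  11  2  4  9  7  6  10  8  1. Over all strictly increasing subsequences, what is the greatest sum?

Let S[i] be the best sum of a strictly increasing subsequence ending at i:
i:      1  2  3  4  5  6  7  8  9 10 11
a[i]:   3  5 11  2  4  9  7  6 10  8  1
S:      3  8 19  2  7 17 15 14 27 23  1
Maximum is 27 (e.g. 3 + 5 + 9 + 10).

27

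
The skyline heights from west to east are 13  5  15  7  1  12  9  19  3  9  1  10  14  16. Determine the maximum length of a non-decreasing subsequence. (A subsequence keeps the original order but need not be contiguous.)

7

Let dp[i] be the length of the longest such subsequence ending at index i:
i:      1  2  3  4  5  6  7  8  9 10 11 12 13 14
a[i]:  13  5 15  7  1 12  9 19  3  9  1 10 14 16
dp:     1  1  2  2  1  3  3  4  2  4  2  5  6  7
Maximum dp value is 7.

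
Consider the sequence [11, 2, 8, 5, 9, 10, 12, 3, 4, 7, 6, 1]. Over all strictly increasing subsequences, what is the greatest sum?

Let S[i] be the best sum of a strictly increasing subsequence ending at i:
i:      1  2  3  4  5  6  7  8  9 10 11 12
a[i]:  11  2  8  5  9 10 12  3  4  7  6  1
S:     11  2 10  7 19 29 41  5  9 16 15  1
Maximum is 41 (e.g. 2 + 8 + 9 + 10 + 12).

41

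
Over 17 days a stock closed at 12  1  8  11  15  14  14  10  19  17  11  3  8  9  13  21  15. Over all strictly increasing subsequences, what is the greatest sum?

75

Let S[i] be the best sum of a strictly increasing subsequence ending at i:
i:      1  2  3  4  5  6  7  8  9 10 11 12 13 14 15 16 17
a[i]:  12  1  8 11 15 14 14 10 19 17 11  3  8  9 13 21 15
S:     12  1  9 20 35 34 34 19 54 52 30  4 12 21 43 75 58
Maximum is 75 (e.g. 1 + 8 + 11 + 15 + 19 + 21).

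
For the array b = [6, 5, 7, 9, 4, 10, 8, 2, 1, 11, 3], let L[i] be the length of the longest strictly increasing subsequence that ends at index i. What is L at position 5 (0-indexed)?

dp[i] = 1 + max{dp[j] : j<i, b[j]<b[i]} (or 1 if no such j):
i:      0  1  2  3  4  5  6  7  8  9 10
b[i]:   6  5  7  9  4 10  8  2  1 11  3
dp:     1  1  2  3  1  4  3  1  1  5  2
At index 5 the value is 4.

4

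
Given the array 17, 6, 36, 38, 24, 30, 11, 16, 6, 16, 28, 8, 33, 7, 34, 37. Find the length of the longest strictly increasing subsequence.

7

Let dp[i] be the length of the longest such subsequence ending at index i:
i:      1  2  3  4  5  6  7  8  9 10 11 12 13 14 15 16
a[i]:  17  6 36 38 24 30 11 16  6 16 28  8 33  7 34 37
dp:     1  1  2  3  2  3  2  3  1  3  4  2  5  2  6  7
Maximum dp value is 7.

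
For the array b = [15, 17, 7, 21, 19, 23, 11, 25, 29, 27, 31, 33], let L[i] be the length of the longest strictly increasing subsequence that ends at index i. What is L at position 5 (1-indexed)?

3

dp[i] = 1 + max{dp[j] : j<i, b[j]<b[i]} (or 1 if no such j):
i:      1  2  3  4  5  6  7  8  9 10 11 12
b[i]:  15 17  7 21 19 23 11 25 29 27 31 33
dp:     1  2  1  3  3  4  2  5  6  6  7  8
At index 5 the value is 3.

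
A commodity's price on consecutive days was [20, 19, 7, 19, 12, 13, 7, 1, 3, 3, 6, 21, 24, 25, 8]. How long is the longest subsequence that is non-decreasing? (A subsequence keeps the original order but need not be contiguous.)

Let dp[i] be the length of the longest such subsequence ending at index i:
i:      1  2  3  4  5  6  7  8  9 10 11 12 13 14 15
a[i]:  20 19  7 19 12 13  7  1  3  3  6 21 24 25  8
dp:     1  1  1  2  2  3  2  1  2  3  4  5  6  7  5
Maximum dp value is 7.

7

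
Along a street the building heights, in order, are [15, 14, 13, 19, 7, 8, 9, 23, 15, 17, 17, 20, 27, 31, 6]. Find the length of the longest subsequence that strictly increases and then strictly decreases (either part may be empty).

9

inc[i] = longest strictly increasing subsequence ending at i; dec[i] = longest strictly decreasing subsequence starting at i:
i:      1  2  3  4  5  6  7  8  9 10 11 12 13 14 15
a[i]:  15 14 13 19  7  8  9 23 15 17 17 20 27 31  6
inc:    1  1  1  2  1  2  3  4  4  5  5  6  7  8  1
dec:    5  4  3  3  2  2  2  3  2  2  2  2  2  2  1
Best peak at i=14 (value 31): inc=8, dec=2, length 8+2−1 = 9.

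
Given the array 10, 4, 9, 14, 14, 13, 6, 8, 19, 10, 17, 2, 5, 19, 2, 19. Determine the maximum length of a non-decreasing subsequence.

Let dp[i] be the length of the longest such subsequence ending at index i:
i:      1  2  3  4  5  6  7  8  9 10 11 12 13 14 15 16
a[i]:  10  4  9 14 14 13  6  8 19 10 17  2  5 19  2 19
dp:     1  1  2  3  4  3  2  3  5  4  5  1  2  6  2  7
Maximum dp value is 7.

7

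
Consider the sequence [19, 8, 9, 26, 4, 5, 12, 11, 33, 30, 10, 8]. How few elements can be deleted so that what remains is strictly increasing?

Fewest deletions = n − (longest strictly increasing subsequence).
Patience tails:
19 → extends → [19]
8 → replaces 19 → [8]
9 → extends → [8, 9]
26 → extends → [8, 9, 26]
4 → replaces 8 → [4, 9, 26]
5 → replaces 9 → [4, 5, 26]
12 → replaces 26 → [4, 5, 12]
11 → replaces 12 → [4, 5, 11]
33 → extends → [4, 5, 11, 33]
30 → replaces 33 → [4, 5, 11, 30]
10 → replaces 11 → [4, 5, 10, 30]
8 → replaces 10 → [4, 5, 8, 30]
Longest strictly increasing subsequence has length 4, so deletions = 12 − 4 = 8.

8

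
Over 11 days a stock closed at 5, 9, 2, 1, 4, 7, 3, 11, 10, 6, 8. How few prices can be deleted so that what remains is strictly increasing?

7

Fewest deletions = n − (longest strictly increasing subsequence).
i:      1  2  3  4  5  6  7  8  9 10 11
a[i]:   5  9  2  1  4  7  3 11 10  6  8
dp:     1  2  1  1  2  3  2  4  4  3  4
max dp = 4, so deletions = 11 − 4 = 7.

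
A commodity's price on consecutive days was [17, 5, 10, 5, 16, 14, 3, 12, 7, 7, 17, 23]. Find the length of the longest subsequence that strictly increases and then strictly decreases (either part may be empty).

inc[i] = longest strictly increasing subsequence ending at i; dec[i] = longest strictly decreasing subsequence starting at i:
i:      1  2  3  4  5  6  7  8  9 10 11 12
a[i]:  17  5 10  5 16 14  3 12  7  7 17 23
inc:    1  1  2  1  3  3  1  3  2  2  4  5
dec:    5  2  3  2  4  3  1  2  1  1  1  1
Best peak at i=5 (value 16): inc=3, dec=4, length 3+4−1 = 6.

6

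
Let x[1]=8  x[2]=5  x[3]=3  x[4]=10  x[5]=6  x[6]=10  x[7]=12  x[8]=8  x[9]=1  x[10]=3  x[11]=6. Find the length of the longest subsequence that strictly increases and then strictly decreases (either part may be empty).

inc[i] = longest strictly increasing subsequence ending at i; dec[i] = longest strictly decreasing subsequence starting at i:
i:      1  2  3  4  5  6  7  8  9 10 11
x[i]:   8  5  3 10  6 10 12  8  1  3  6
inc:    1  1  1  2  2  3  4  3  1  2  3
dec:    4  3  2  3  2  3  3  2  1  1  1
Best peak at i=7 (value 12): inc=4, dec=3, length 4+3−1 = 6.

6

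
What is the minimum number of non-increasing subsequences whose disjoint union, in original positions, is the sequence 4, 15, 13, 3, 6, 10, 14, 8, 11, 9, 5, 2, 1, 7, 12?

5

Place each on the leftmost legal pile:
4 → new pile 1 (tops now [4])
15 → new pile 2 (tops now [4, 15])
13 → pile 2 (tops now [4, 13])
3 → pile 1 (tops now [3, 13])
6 → pile 2 (tops now [3, 6])
10 → new pile 3 (tops now [3, 6, 10])
14 → new pile 4 (tops now [3, 6, 10, 14])
8 → pile 3 (tops now [3, 6, 8, 14])
11 → pile 4 (tops now [3, 6, 8, 11])
9 → pile 4 (tops now [3, 6, 8, 9])
5 → pile 2 (tops now [3, 5, 8, 9])
2 → pile 1 (tops now [2, 5, 8, 9])
1 → pile 1 (tops now [1, 5, 8, 9])
7 → pile 3 (tops now [1, 5, 7, 9])
12 → new pile 5 (tops now [1, 5, 7, 9, 12])
Five piles.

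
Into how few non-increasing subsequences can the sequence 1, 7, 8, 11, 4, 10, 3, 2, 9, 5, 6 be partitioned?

4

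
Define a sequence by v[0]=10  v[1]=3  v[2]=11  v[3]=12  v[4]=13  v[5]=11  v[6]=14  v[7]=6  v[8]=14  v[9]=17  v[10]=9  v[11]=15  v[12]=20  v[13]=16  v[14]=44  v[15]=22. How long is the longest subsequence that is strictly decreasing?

3

Let dp[i] be the longest strictly decreasing subsequence ending at i:
i:      0  1  2  3  4  5  6  7  8  9 10 11 12 13 14 15
v[i]:  10  3 11 12 13 11 14  6 14 17  9 15 20 16 44 22
dp:     1  2  1  1  1  2  1  3  1  1  3  2  1  2  1  2
Maximum is 3.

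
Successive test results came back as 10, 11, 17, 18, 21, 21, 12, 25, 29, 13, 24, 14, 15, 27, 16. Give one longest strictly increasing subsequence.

Patience tails give the LIS length; then backtrack through the dp parents:
10 → extends → [10]
11 → extends → [10, 11]
17 → extends → [10, 11, 17]
18 → extends → [10, 11, 17, 18]
21 → extends → [10, 11, 17, 18, 21]
21 → already a tail → [10, 11, 17, 18, 21]
12 → replaces 17 → [10, 11, 12, 18, 21]
25 → extends → [10, 11, 12, 18, 21, 25]
29 → extends → [10, 11, 12, 18, 21, 25, 29]
13 → replaces 18 → [10, 11, 12, 13, 21, 25, 29]
24 → replaces 25 → [10, 11, 12, 13, 21, 24, 29]
14 → replaces 21 → [10, 11, 12, 13, 14, 24, 29]
15 → replaces 24 → [10, 11, 12, 13, 14, 15, 29]
27 → replaces 29 → [10, 11, 12, 13, 14, 15, 27]
16 → replaces 27 → [10, 11, 12, 13, 14, 15, 16]
Length 7; one witness is 10, 11, 17, 18, 21, 25, 29.

10, 11, 17, 18, 21, 25, 29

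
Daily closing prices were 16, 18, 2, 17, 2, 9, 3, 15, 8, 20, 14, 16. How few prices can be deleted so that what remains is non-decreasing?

Fewest deletions = n − (longest non-decreasing subsequence).
Patience tails:
16 → extends → [16]
18 → extends → [16, 18]
2 → replaces 16 → [2, 18]
17 → replaces 18 → [2, 17]
2 → replaces 17 → [2, 2]
9 → extends → [2, 2, 9]
3 → replaces 9 → [2, 2, 3]
15 → extends → [2, 2, 3, 15]
8 → replaces 15 → [2, 2, 3, 8]
20 → extends → [2, 2, 3, 8, 20]
14 → replaces 20 → [2, 2, 3, 8, 14]
16 → extends → [2, 2, 3, 8, 14, 16]
Longest non-decreasing subsequence has length 6, so deletions = 12 − 6 = 6.

6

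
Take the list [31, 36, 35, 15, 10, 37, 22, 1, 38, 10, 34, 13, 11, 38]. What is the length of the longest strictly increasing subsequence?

4

Let dp[i] be the length of the longest such subsequence ending at index i:
i:      1  2  3  4  5  6  7  8  9 10 11 12 13 14
a[i]:  31 36 35 15 10 37 22  1 38 10 34 13 11 38
dp:     1  2  2  1  1  3  2  1  4  2  3  3  3  4
Maximum dp value is 4.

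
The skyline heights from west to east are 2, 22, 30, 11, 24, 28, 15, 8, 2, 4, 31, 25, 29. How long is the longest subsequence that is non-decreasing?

5

Let dp[i] be the length of the longest such subsequence ending at index i:
i:      1  2  3  4  5  6  7  8  9 10 11 12 13
a[i]:   2 22 30 11 24 28 15  8  2  4 31 25 29
dp:     1  2  3  2  3  4  3  2  2  3  5  4  5
Maximum dp value is 5.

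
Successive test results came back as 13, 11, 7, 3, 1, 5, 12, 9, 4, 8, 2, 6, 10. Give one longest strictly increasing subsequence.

3, 5, 9, 10

Patience tails give the LIS length; then backtrack through the dp parents:
13 → extends → [13]
11 → replaces 13 → [11]
7 → replaces 11 → [7]
3 → replaces 7 → [3]
1 → replaces 3 → [1]
5 → extends → [1, 5]
12 → extends → [1, 5, 12]
9 → replaces 12 → [1, 5, 9]
4 → replaces 5 → [1, 4, 9]
8 → replaces 9 → [1, 4, 8]
2 → replaces 4 → [1, 2, 8]
6 → replaces 8 → [1, 2, 6]
10 → extends → [1, 2, 6, 10]
Length 4; one witness is 3, 5, 9, 10.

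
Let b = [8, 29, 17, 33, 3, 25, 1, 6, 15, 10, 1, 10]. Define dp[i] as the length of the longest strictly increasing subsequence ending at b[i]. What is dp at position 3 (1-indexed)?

dp[i] = 1 + max{dp[j] : j<i, b[j]<b[i]} (or 1 if no such j):
i:      1  2  3  4  5  6  7  8  9 10 11 12
b[i]:   8 29 17 33  3 25  1  6 15 10  1 10
dp:     1  2  2  3  1  3  1  2  3  3  1  3
At index 3 the value is 2.

2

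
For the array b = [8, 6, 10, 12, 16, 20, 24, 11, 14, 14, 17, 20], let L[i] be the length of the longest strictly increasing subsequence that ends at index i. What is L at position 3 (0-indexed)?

dp[i] = 1 + max{dp[j] : j<i, b[j]<b[i]} (or 1 if no such j):
i:      0  1  2  3  4  5  6  7  8  9 10 11
b[i]:   8  6 10 12 16 20 24 11 14 14 17 20
dp:     1  1  2  3  4  5  6  3  4  4  5  6
At index 3 the value is 3.

3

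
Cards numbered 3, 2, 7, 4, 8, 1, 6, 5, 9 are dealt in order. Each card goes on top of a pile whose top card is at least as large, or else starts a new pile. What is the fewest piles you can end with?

The minimum number of non-increasing subsequences covering a sequence equals the length of its longest strictly increasing subsequence.
LIS length is 4 (e.g. 3, 7, 8, 9), so 4 piles are needed.

4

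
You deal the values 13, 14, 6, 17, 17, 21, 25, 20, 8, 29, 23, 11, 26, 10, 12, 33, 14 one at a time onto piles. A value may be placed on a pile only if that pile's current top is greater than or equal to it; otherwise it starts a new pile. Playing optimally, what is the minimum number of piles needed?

7

The minimum number of non-increasing subsequences covering a sequence equals the length of its longest strictly increasing subsequence.
LIS length is 7 (e.g. 13, 14, 17, 21, 25, 29, 33), so 7 piles are needed.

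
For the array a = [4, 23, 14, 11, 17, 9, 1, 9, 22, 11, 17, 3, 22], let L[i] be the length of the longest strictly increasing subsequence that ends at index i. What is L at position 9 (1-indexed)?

4

dp[i] = 1 + max{dp[j] : j<i, a[j]<a[i]} (or 1 if no such j):
i:      1  2  3  4  5  6  7  8  9 10 11 12 13
a[i]:   4 23 14 11 17  9  1  9 22 11 17  3 22
dp:     1  2  2  2  3  2  1  2  4  3  4  2  5
At index 9 the value is 4.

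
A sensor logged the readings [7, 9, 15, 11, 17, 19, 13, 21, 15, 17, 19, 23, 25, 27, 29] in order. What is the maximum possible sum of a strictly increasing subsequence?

195

Let S[i] be the best sum of a strictly increasing subsequence ending at i:
i:       1   2   3   4   5   6   7   8   9  10  11  12  13  14  15
a[i]:    7   9  15  11  17  19  13  21  15  17  19  23  25  27  29
S:       7  16  31  27  48  67  40  88  55  72  91 114 139 166 195
Maximum is 195 (e.g. 7 + 9 + 11 + 13 + 15 + 17 + 19 + 23 + 25 + 27 + 29).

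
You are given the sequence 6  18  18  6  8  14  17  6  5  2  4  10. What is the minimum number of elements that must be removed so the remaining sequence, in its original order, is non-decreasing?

7

Fewest deletions = n − (longest non-decreasing subsequence).
i:      1  2  3  4  5  6  7  8  9 10 11 12
a[i]:   6 18 18  6  8 14 17  6  5  2  4 10
dp:     1  2  3  2  3  4  5  3  1  1  2  4
max dp = 5, so deletions = 12 − 5 = 7.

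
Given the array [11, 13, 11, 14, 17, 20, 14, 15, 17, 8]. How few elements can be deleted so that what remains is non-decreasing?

4

Fewest deletions = n − (longest non-decreasing subsequence).
Patience tails:
11 → extends → [11]
13 → extends → [11, 13]
11 → replaces 13 → [11, 11]
14 → extends → [11, 11, 14]
17 → extends → [11, 11, 14, 17]
20 → extends → [11, 11, 14, 17, 20]
14 → replaces 17 → [11, 11, 14, 14, 20]
15 → replaces 20 → [11, 11, 14, 14, 15]
17 → extends → [11, 11, 14, 14, 15, 17]
8 → replaces 11 → [8, 11, 14, 14, 15, 17]
Longest non-decreasing subsequence has length 6, so deletions = 10 − 6 = 4.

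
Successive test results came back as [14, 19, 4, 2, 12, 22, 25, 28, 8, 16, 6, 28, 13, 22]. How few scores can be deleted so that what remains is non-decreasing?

8

Fewest deletions = n − (longest non-decreasing subsequence).
i:      1  2  3  4  5  6  7  8  9 10 11 12 13 14
a[i]:  14 19  4  2 12 22 25 28  8 16  6 28 13 22
dp:     1  2  1  1  2  3  4  5  2  3  2  6  3  4
max dp = 6, so deletions = 14 − 6 = 8.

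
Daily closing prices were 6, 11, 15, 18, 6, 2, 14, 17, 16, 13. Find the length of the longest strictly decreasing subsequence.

Negate each value so 'decreasing' becomes 'increasing', then run patience tails on the negated sequence:
-6 → extends → [-6]
-11 → replaces -6 → [-11]
-15 → replaces -11 → [-15]
-18 → replaces -15 → [-18]
-6 → extends → [-18, -6]
-2 → extends → [-18, -6, -2]
-14 → replaces -6 → [-18, -14, -2]
-17 → replaces -14 → [-18, -17, -2]
-16 → replaces -2 → [-18, -17, -16]
-13 → extends → [-18, -17, -16, -13]
Four tails, so the longest strictly decreasing subsequence of the original has length 4.

4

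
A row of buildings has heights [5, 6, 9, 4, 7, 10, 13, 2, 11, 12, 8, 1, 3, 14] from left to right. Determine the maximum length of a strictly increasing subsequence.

7

Track the smallest tail for each achievable length (strict):
5 → extends → [5]
6 → extends → [5, 6]
9 → extends → [5, 6, 9]
4 → replaces 5 → [4, 6, 9]
7 → replaces 9 → [4, 6, 7]
10 → extends → [4, 6, 7, 10]
13 → extends → [4, 6, 7, 10, 13]
2 → replaces 4 → [2, 6, 7, 10, 13]
11 → replaces 13 → [2, 6, 7, 10, 11]
12 → extends → [2, 6, 7, 10, 11, 12]
8 → replaces 10 → [2, 6, 7, 8, 11, 12]
1 → replaces 2 → [1, 6, 7, 8, 11, 12]
3 → replaces 6 → [1, 3, 7, 8, 11, 12]
14 → extends → [1, 3, 7, 8, 11, 12, 14]
Seven tails, so the longest strictly increasing subsequence has length 7 (e.g. 5, 6, 9, 10, 11, 12, 14).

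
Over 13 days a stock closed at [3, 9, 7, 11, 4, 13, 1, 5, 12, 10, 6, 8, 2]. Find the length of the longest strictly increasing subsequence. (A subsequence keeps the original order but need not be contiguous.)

5

Let dp[i] be the length of the longest such subsequence ending at index i:
i:      1  2  3  4  5  6  7  8  9 10 11 12 13
a[i]:   3  9  7 11  4 13  1  5 12 10  6  8  2
dp:     1  2  2  3  2  4  1  3  4  4  4  5  2
Maximum dp value is 5.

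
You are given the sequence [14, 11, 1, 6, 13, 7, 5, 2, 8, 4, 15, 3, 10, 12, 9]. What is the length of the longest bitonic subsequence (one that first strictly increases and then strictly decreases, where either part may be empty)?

7

inc[i] = longest strictly increasing subsequence ending at i; dec[i] = longest strictly decreasing subsequence starting at i:
i:      1  2  3  4  5  6  7  8  9 10 11 12 13 14 15
a[i]:  14 11  1  6 13  7  5  2  8  4 15  3 10 12  9
inc:    1  1  1  2  3  3  2  2  4  3  5  3  5  6  5
dec:    6  5  1  4  5  4  3  1  3  2  3  1  2  2  1
Best peak at i=5 (value 13): inc=3, dec=5, length 3+5−1 = 7.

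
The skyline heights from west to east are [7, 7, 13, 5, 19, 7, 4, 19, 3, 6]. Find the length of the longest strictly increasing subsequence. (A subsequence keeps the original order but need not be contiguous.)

3

Let dp[i] be the length of the longest such subsequence ending at index i:
i:      1  2  3  4  5  6  7  8  9 10
a[i]:   7  7 13  5 19  7  4 19  3  6
dp:     1  1  2  1  3  2  1  3  1  2
Maximum dp value is 3.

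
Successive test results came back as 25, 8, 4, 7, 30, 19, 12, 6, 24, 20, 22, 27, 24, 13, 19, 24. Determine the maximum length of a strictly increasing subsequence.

6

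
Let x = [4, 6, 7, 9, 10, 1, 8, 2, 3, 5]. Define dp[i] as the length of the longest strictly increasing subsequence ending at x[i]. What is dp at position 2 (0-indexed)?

3

dp[i] = 1 + max{dp[j] : j<i, x[j]<x[i]} (or 1 if no such j):
i:      0  1  2  3  4  5  6  7  8  9
x[i]:   4  6  7  9 10  1  8  2  3  5
dp:     1  2  3  4  5  1  4  2  3  4
At index 2 the value is 3.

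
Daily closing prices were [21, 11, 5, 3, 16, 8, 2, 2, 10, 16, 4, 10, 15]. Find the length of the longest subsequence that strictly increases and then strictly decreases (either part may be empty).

inc[i] = longest strictly increasing subsequence ending at i; dec[i] = longest strictly decreasing subsequence starting at i:
i:      1  2  3  4  5  6  7  8  9 10 11 12 13
a[i]:  21 11  5  3 16  8  2  2 10 16  4 10 15
inc:    1  1  1  1  2  2  1  1  3  4  2  3  4
dec:    5  4  3  2  3  2  1  1  2  2  1  1  1
Best peak at i=1 (value 21): inc=1, dec=5, length 1+5−1 = 5.

5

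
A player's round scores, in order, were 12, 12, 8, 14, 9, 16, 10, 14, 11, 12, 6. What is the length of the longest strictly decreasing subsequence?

4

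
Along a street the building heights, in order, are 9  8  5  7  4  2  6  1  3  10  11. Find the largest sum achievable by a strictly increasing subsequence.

33

Let S[i] be the best sum of a strictly increasing subsequence ending at i:
i:      1  2  3  4  5  6  7  8  9 10 11
a[i]:   9  8  5  7  4  2  6  1  3 10 11
S:      9  8  5 12  4  2 11  1  5 22 33
Maximum is 33 (e.g. 5 + 7 + 10 + 11).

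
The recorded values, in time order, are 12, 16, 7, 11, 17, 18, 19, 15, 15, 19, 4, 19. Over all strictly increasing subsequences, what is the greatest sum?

82

Let S[i] be the best sum of a strictly increasing subsequence ending at i:
i:      1  2  3  4  5  6  7  8  9 10 11 12
a[i]:  12 16  7 11 17 18 19 15 15 19  4 19
S:     12 28  7 18 45 63 82 33 33 82  4 82
Maximum is 82 (e.g. 12 + 16 + 17 + 18 + 19).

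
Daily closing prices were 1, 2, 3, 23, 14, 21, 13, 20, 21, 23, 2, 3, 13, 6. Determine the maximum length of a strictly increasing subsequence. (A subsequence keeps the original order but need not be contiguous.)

Let dp[i] be the length of the longest such subsequence ending at index i:
i:      1  2  3  4  5  6  7  8  9 10 11 12 13 14
a[i]:   1  2  3 23 14 21 13 20 21 23  2  3 13  6
dp:     1  2  3  4  4  5  4  5  6  7  2  3  4  4
Maximum dp value is 7.

7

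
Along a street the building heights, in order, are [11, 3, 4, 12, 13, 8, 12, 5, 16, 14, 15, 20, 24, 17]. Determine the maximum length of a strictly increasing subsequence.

8

Track the smallest tail for each achievable length (strict):
11 → extends → [11]
3 → replaces 11 → [3]
4 → extends → [3, 4]
12 → extends → [3, 4, 12]
13 → extends → [3, 4, 12, 13]
8 → replaces 12 → [3, 4, 8, 13]
12 → replaces 13 → [3, 4, 8, 12]
5 → replaces 8 → [3, 4, 5, 12]
16 → extends → [3, 4, 5, 12, 16]
14 → replaces 16 → [3, 4, 5, 12, 14]
15 → extends → [3, 4, 5, 12, 14, 15]
20 → extends → [3, 4, 5, 12, 14, 15, 20]
24 → extends → [3, 4, 5, 12, 14, 15, 20, 24]
17 → replaces 20 → [3, 4, 5, 12, 14, 15, 17, 24]
Eight tails, so the longest strictly increasing subsequence has length 8 (e.g. 3, 4, 12, 13, 14, 15, 20, 24).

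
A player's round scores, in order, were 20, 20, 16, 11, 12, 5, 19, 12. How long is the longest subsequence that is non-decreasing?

Let dp[i] be the length of the longest such subsequence ending at index i:
i:      1  2  3  4  5  6  7  8
a[i]:  20 20 16 11 12  5 19 12
dp:     1  2  1  1  2  1  3  3
Maximum dp value is 3.

3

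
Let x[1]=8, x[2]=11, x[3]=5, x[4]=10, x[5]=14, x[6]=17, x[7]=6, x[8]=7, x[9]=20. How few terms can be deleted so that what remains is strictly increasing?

Fewest deletions = n − (longest strictly increasing subsequence).
Patience tails:
8 → extends → [8]
11 → extends → [8, 11]
5 → replaces 8 → [5, 11]
10 → replaces 11 → [5, 10]
14 → extends → [5, 10, 14]
17 → extends → [5, 10, 14, 17]
6 → replaces 10 → [5, 6, 14, 17]
7 → replaces 14 → [5, 6, 7, 17]
20 → extends → [5, 6, 7, 17, 20]
Longest strictly increasing subsequence has length 5, so deletions = 9 − 5 = 4.

4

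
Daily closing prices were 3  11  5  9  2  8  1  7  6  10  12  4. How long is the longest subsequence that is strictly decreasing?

Negate each value so 'decreasing' becomes 'increasing', then run patience tails on the negated sequence:
-3 → extends → [-3]
-11 → replaces -3 → [-11]
-5 → extends → [-11, -5]
-9 → replaces -5 → [-11, -9]
-2 → extends → [-11, -9, -2]
-8 → replaces -2 → [-11, -9, -8]
-1 → extends → [-11, -9, -8, -1]
-7 → replaces -1 → [-11, -9, -8, -7]
-6 → extends → [-11, -9, -8, -7, -6]
-10 → replaces -9 → [-11, -10, -8, -7, -6]
-12 → replaces -11 → [-12, -10, -8, -7, -6]
-4 → extends → [-12, -10, -8, -7, -6, -4]
Six tails, so the longest strictly decreasing subsequence of the original has length 6.

6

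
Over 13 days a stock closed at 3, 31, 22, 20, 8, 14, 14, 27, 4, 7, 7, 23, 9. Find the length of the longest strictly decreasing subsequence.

Let dp[i] be the longest strictly decreasing subsequence ending at i:
i:      1  2  3  4  5  6  7  8  9 10 11 12 13
a[i]:   3 31 22 20  8 14 14 27  4  7  7 23  9
dp:     1  1  2  3  4  4  4  2  5  5  5  3  5
Maximum is 5.

5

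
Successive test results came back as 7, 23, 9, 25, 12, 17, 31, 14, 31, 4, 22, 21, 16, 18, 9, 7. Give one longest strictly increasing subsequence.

Patience tails give the LIS length; then backtrack through the dp parents:
7 → extends → [7]
23 → extends → [7, 23]
9 → replaces 23 → [7, 9]
25 → extends → [7, 9, 25]
12 → replaces 25 → [7, 9, 12]
17 → extends → [7, 9, 12, 17]
31 → extends → [7, 9, 12, 17, 31]
14 → replaces 17 → [7, 9, 12, 14, 31]
31 → already a tail → [7, 9, 12, 14, 31]
4 → replaces 7 → [4, 9, 12, 14, 31]
22 → replaces 31 → [4, 9, 12, 14, 22]
21 → replaces 22 → [4, 9, 12, 14, 21]
16 → replaces 21 → [4, 9, 12, 14, 16]
18 → extends → [4, 9, 12, 14, 16, 18]
9 → already a tail → [4, 9, 12, 14, 16, 18]
7 → replaces 9 → [4, 7, 12, 14, 16, 18]
Length 6; one witness is 7, 9, 12, 14, 16, 18.

7, 9, 12, 14, 16, 18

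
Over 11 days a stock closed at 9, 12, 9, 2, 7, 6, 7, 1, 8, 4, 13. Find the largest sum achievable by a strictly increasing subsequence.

Let S[i] be the best sum of a strictly increasing subsequence ending at i:
i:      1  2  3  4  5  6  7  8  9 10 11
a[i]:   9 12  9  2  7  6  7  1  8  4 13
S:      9 21  9  2  9  8 15  1 23  6 36
Maximum is 36 (e.g. 2 + 6 + 7 + 8 + 13).

36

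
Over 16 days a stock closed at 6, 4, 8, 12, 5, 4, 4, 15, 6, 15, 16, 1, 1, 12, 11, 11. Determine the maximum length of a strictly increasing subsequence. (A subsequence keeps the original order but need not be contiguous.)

5

Track the smallest tail for each achievable length (strict):
6 → extends → [6]
4 → replaces 6 → [4]
8 → extends → [4, 8]
12 → extends → [4, 8, 12]
5 → replaces 8 → [4, 5, 12]
4 → already a tail → [4, 5, 12]
4 → already a tail → [4, 5, 12]
15 → extends → [4, 5, 12, 15]
6 → replaces 12 → [4, 5, 6, 15]
15 → already a tail → [4, 5, 6, 15]
16 → extends → [4, 5, 6, 15, 16]
1 → replaces 4 → [1, 5, 6, 15, 16]
1 → already a tail → [1, 5, 6, 15, 16]
12 → replaces 15 → [1, 5, 6, 12, 16]
11 → replaces 12 → [1, 5, 6, 11, 16]
11 → already a tail → [1, 5, 6, 11, 16]
Five tails, so the longest strictly increasing subsequence has length 5 (e.g. 6, 8, 12, 15, 16).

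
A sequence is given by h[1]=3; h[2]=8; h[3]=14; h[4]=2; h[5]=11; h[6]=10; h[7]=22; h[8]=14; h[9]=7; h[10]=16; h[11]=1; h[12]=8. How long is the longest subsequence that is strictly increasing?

5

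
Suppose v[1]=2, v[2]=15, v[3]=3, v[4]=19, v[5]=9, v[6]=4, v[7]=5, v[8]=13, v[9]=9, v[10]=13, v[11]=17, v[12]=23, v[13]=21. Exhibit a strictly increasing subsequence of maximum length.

Patience tails give the LIS length; then backtrack through the dp parents:
2 → extends → [2]
15 → extends → [2, 15]
3 → replaces 15 → [2, 3]
19 → extends → [2, 3, 19]
9 → replaces 19 → [2, 3, 9]
4 → replaces 9 → [2, 3, 4]
5 → extends → [2, 3, 4, 5]
13 → extends → [2, 3, 4, 5, 13]
9 → replaces 13 → [2, 3, 4, 5, 9]
13 → extends → [2, 3, 4, 5, 9, 13]
17 → extends → [2, 3, 4, 5, 9, 13, 17]
23 → extends → [2, 3, 4, 5, 9, 13, 17, 23]
21 → replaces 23 → [2, 3, 4, 5, 9, 13, 17, 21]
Length 8; one witness is 2, 3, 4, 5, 9, 13, 17, 23.

2, 3, 4, 5, 9, 13, 17, 23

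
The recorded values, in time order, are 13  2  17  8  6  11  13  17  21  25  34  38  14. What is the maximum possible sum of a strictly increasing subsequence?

Let S[i] be the best sum of a strictly increasing subsequence ending at i:
i:       1   2   3   4   5   6   7   8   9  10  11  12  13
a[i]:   13   2  17   8   6  11  13  17  21  25  34  38  14
S:      13   2  30  10   8  21  34  51  72  97 131 169  48
Maximum is 169 (e.g. 2 + 8 + 11 + 13 + 17 + 21 + 25 + 34 + 38).

169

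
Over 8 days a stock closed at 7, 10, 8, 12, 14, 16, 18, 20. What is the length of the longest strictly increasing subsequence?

7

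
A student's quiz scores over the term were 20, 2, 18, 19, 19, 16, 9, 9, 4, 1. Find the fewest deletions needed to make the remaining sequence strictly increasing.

7

Fewest deletions = n − (longest strictly increasing subsequence).
i:      1  2  3  4  5  6  7  8  9 10
a[i]:  20  2 18 19 19 16  9  9  4  1
dp:     1  1  2  3  3  2  2  2  2  1
max dp = 3, so deletions = 10 − 3 = 7.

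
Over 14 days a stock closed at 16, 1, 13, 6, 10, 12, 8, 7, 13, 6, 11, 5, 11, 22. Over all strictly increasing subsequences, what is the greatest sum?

64

Let S[i] be the best sum of a strictly increasing subsequence ending at i:
i:      1  2  3  4  5  6  7  8  9 10 11 12 13 14
a[i]:  16  1 13  6 10 12  8  7 13  6 11  5 11 22
S:     16  1 14  7 17 29 15 14 42  7 28  6 28 64
Maximum is 64 (e.g. 1 + 6 + 10 + 12 + 13 + 22).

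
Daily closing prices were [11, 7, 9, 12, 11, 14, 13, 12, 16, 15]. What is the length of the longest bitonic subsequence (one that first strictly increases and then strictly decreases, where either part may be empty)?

6

inc[i] = longest strictly increasing subsequence ending at i; dec[i] = longest strictly decreasing subsequence starting at i:
i:      1  2  3  4  5  6  7  8  9 10
a[i]:  11  7  9 12 11 14 13 12 16 15
inc:    1  1  2  3  3  4  4  4  5  5
dec:    2  1  1  2  1  3  2  1  2  1
Best peak at i=6 (value 14): inc=4, dec=3, length 4+3−1 = 6.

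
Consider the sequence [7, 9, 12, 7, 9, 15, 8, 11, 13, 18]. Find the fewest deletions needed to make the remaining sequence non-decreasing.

4

Fewest deletions = n − (longest non-decreasing subsequence).
Patience tails:
7 → extends → [7]
9 → extends → [7, 9]
12 → extends → [7, 9, 12]
7 → replaces 9 → [7, 7, 12]
9 → replaces 12 → [7, 7, 9]
15 → extends → [7, 7, 9, 15]
8 → replaces 9 → [7, 7, 8, 15]
11 → replaces 15 → [7, 7, 8, 11]
13 → extends → [7, 7, 8, 11, 13]
18 → extends → [7, 7, 8, 11, 13, 18]
Longest non-decreasing subsequence has length 6, so deletions = 10 − 6 = 4.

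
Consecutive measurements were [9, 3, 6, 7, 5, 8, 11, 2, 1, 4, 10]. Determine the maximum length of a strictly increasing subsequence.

Let dp[i] be the length of the longest such subsequence ending at index i:
i:      1  2  3  4  5  6  7  8  9 10 11
a[i]:   9  3  6  7  5  8 11  2  1  4 10
dp:     1  1  2  3  2  4  5  1  1  2  5
Maximum dp value is 5.

5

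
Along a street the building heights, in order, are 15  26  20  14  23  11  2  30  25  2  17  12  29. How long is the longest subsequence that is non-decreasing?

5

Let dp[i] be the length of the longest such subsequence ending at index i:
i:      1  2  3  4  5  6  7  8  9 10 11 12 13
a[i]:  15 26 20 14 23 11  2 30 25  2 17 12 29
dp:     1  2  2  1  3  1  1  4  4  2  3  3  5
Maximum dp value is 5.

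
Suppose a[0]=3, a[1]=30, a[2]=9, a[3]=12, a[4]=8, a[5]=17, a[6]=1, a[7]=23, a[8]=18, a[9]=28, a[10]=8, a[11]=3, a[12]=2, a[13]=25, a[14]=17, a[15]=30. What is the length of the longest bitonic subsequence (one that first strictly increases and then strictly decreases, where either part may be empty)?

inc[i] = longest strictly increasing subsequence ending at i; dec[i] = longest strictly decreasing subsequence starting at i:
i:      0  1  2  3  4  5  6  7  8  9 10 11 12 13 14 15
a[i]:   3 30  9 12  8 17  1 23 18 28  8  3  2 25 17 30
inc:    1  2  2  3  2  4  1  5  5  6  2  2  2  6  4  7
dec:    2  6  4  4  3  4  1  5  4  4  3  2  1  2  1  1
Best peak at i=7 (value 23): inc=5, dec=5, length 5+5−1 = 9.

9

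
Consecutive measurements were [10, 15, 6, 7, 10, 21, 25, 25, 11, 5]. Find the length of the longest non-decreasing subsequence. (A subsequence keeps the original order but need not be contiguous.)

6

Track the smallest tail for each achievable length (allowing ties):
10 → extends → [10]
15 → extends → [10, 15]
6 → replaces 10 → [6, 15]
7 → replaces 15 → [6, 7]
10 → extends → [6, 7, 10]
21 → extends → [6, 7, 10, 21]
25 → extends → [6, 7, 10, 21, 25]
25 → extends → [6, 7, 10, 21, 25, 25]
11 → replaces 21 → [6, 7, 10, 11, 25, 25]
5 → replaces 6 → [5, 7, 10, 11, 25, 25]
Six tails, so the longest non-decreasing subsequence has length 6 (e.g. 6, 7, 10, 21, 25, 25).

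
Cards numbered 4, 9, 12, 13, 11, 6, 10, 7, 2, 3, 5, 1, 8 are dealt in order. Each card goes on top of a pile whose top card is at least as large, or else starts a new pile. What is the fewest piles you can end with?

4

Place each on the leftmost legal pile:
4 → new pile 1 (tops now [4])
9 → new pile 2 (tops now [4, 9])
12 → new pile 3 (tops now [4, 9, 12])
13 → new pile 4 (tops now [4, 9, 12, 13])
11 → pile 3 (tops now [4, 9, 11, 13])
6 → pile 2 (tops now [4, 6, 11, 13])
10 → pile 3 (tops now [4, 6, 10, 13])
7 → pile 3 (tops now [4, 6, 7, 13])
2 → pile 1 (tops now [2, 6, 7, 13])
3 → pile 2 (tops now [2, 3, 7, 13])
5 → pile 3 (tops now [2, 3, 5, 13])
1 → pile 1 (tops now [1, 3, 5, 13])
8 → pile 4 (tops now [1, 3, 5, 8])
Four piles.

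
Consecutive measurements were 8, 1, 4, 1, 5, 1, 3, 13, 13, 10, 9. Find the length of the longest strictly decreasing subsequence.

3

Let dp[i] be the longest strictly decreasing subsequence ending at i:
i:      1  2  3  4  5  6  7  8  9 10 11
a[i]:   8  1  4  1  5  1  3 13 13 10  9
dp:     1  2  2  3  2  3  3  1  1  2  3
Maximum is 3.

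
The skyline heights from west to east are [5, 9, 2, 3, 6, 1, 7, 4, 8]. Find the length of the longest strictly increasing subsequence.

Track the smallest tail for each achievable length (strict):
5 → extends → [5]
9 → extends → [5, 9]
2 → replaces 5 → [2, 9]
3 → replaces 9 → [2, 3]
6 → extends → [2, 3, 6]
1 → replaces 2 → [1, 3, 6]
7 → extends → [1, 3, 6, 7]
4 → replaces 6 → [1, 3, 4, 7]
8 → extends → [1, 3, 4, 7, 8]
Five tails, so the longest strictly increasing subsequence has length 5 (e.g. 2, 3, 6, 7, 8).

5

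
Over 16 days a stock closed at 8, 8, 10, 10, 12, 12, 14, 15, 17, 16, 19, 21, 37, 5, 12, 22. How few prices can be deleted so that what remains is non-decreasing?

4

Fewest deletions = n − (longest non-decreasing subsequence).
Patience tails:
8 → extends → [8]
8 → extends → [8, 8]
10 → extends → [8, 8, 10]
10 → extends → [8, 8, 10, 10]
12 → extends → [8, 8, 10, 10, 12]
12 → extends → [8, 8, 10, 10, 12, 12]
14 → extends → [8, 8, 10, 10, 12, 12, 14]
15 → extends → [8, 8, 10, 10, 12, 12, 14, 15]
17 → extends → [8, 8, 10, 10, 12, 12, 14, 15, 17]
16 → replaces 17 → [8, 8, 10, 10, 12, 12, 14, 15, 16]
19 → extends → [8, 8, 10, 10, 12, 12, 14, 15, 16, 19]
21 → extends → [8, 8, 10, 10, 12, 12, 14, 15, 16, 19, 21]
37 → extends → [8, 8, 10, 10, 12, 12, 14, 15, 16, 19, 21, 37]
5 → replaces 8 → [5, 8, 10, 10, 12, 12, 14, 15, 16, 19, 21, 37]
12 → replaces 14 → [5, 8, 10, 10, 12, 12, 12, 15, 16, 19, 21, 37]
22 → replaces 37 → [5, 8, 10, 10, 12, 12, 12, 15, 16, 19, 21, 22]
Longest non-decreasing subsequence has length 12, so deletions = 16 − 12 = 4.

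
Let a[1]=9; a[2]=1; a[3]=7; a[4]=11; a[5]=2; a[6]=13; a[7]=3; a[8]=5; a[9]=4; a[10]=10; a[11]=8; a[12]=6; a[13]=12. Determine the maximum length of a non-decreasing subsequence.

6

Track the smallest tail for each achievable length (allowing ties):
9 → extends → [9]
1 → replaces 9 → [1]
7 → extends → [1, 7]
11 → extends → [1, 7, 11]
2 → replaces 7 → [1, 2, 11]
13 → extends → [1, 2, 11, 13]
3 → replaces 11 → [1, 2, 3, 13]
5 → replaces 13 → [1, 2, 3, 5]
4 → replaces 5 → [1, 2, 3, 4]
10 → extends → [1, 2, 3, 4, 10]
8 → replaces 10 → [1, 2, 3, 4, 8]
6 → replaces 8 → [1, 2, 3, 4, 6]
12 → extends → [1, 2, 3, 4, 6, 12]
Six tails, so the longest non-decreasing subsequence has length 6 (e.g. 1, 2, 3, 5, 10, 12).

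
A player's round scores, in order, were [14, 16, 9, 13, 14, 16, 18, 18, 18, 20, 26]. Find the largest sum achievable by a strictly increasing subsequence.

Let S[i] be the best sum of a strictly increasing subsequence ending at i:
i:       1   2   3   4   5   6   7   8   9  10  11
a[i]:   14  16   9  13  14  16  18  18  18  20  26
S:      14  30   9  22  36  52  70  70  70  90 116
Maximum is 116 (e.g. 9 + 13 + 14 + 16 + 18 + 20 + 26).

116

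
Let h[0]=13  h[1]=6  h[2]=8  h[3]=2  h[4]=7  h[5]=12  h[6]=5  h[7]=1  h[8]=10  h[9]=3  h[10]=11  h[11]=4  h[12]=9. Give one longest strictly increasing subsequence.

6, 8, 10, 11

Patience tails give the LIS length; then backtrack through the dp parents:
13 → extends → [13]
6 → replaces 13 → [6]
8 → extends → [6, 8]
2 → replaces 6 → [2, 8]
7 → replaces 8 → [2, 7]
12 → extends → [2, 7, 12]
5 → replaces 7 → [2, 5, 12]
1 → replaces 2 → [1, 5, 12]
10 → replaces 12 → [1, 5, 10]
3 → replaces 5 → [1, 3, 10]
11 → extends → [1, 3, 10, 11]
4 → replaces 10 → [1, 3, 4, 11]
9 → replaces 11 → [1, 3, 4, 9]
Length 4; one witness is 6, 8, 10, 11.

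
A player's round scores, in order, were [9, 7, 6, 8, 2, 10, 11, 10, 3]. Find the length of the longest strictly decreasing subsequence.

4

Let dp[i] be the longest strictly decreasing subsequence ending at i:
i:      1  2  3  4  5  6  7  8  9
a[i]:   9  7  6  8  2 10 11 10  3
dp:     1  2  3  2  4  1  1  2  4
Maximum is 4.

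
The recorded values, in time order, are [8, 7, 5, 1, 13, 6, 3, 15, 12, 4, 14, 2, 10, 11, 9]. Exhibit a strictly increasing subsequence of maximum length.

1, 3, 4, 10, 11

Patience tails give the LIS length; then backtrack through the dp parents:
8 → extends → [8]
7 → replaces 8 → [7]
5 → replaces 7 → [5]
1 → replaces 5 → [1]
13 → extends → [1, 13]
6 → replaces 13 → [1, 6]
3 → replaces 6 → [1, 3]
15 → extends → [1, 3, 15]
12 → replaces 15 → [1, 3, 12]
4 → replaces 12 → [1, 3, 4]
14 → extends → [1, 3, 4, 14]
2 → replaces 3 → [1, 2, 4, 14]
10 → replaces 14 → [1, 2, 4, 10]
11 → extends → [1, 2, 4, 10, 11]
9 → replaces 10 → [1, 2, 4, 9, 11]
Length 5; one witness is 1, 3, 4, 10, 11.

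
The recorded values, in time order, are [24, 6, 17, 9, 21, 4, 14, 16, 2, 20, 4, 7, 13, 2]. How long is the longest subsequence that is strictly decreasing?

Negate each value so 'decreasing' becomes 'increasing', then run patience tails on the negated sequence:
-24 → extends → [-24]
-6 → extends → [-24, -6]
-17 → replaces -6 → [-24, -17]
-9 → extends → [-24, -17, -9]
-21 → replaces -17 → [-24, -21, -9]
-4 → extends → [-24, -21, -9, -4]
-14 → replaces -9 → [-24, -21, -14, -4]
-16 → replaces -14 → [-24, -21, -16, -4]
-2 → extends → [-24, -21, -16, -4, -2]
-20 → replaces -16 → [-24, -21, -20, -4, -2]
-4 → already a tail → [-24, -21, -20, -4, -2]
-7 → replaces -4 → [-24, -21, -20, -7, -2]
-13 → replaces -7 → [-24, -21, -20, -13, -2]
-2 → already a tail → [-24, -21, -20, -13, -2]
Five tails, so the longest strictly decreasing subsequence of the original has length 5.

5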